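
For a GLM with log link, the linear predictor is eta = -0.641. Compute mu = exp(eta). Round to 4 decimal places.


mu = exp(eta) = exp(-0.641).
= 0.5268.

0.5268


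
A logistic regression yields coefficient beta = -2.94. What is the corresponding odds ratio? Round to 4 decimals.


Odds ratio = exp(beta) = exp(-2.94).
= 0.0529.

0.0529


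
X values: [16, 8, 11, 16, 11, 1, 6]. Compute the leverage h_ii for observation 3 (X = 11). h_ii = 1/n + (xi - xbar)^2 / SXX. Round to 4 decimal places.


Compute xbar = 9.8571 with n = 7 observations.
SXX = 174.8571.
Leverage = 1/7 + (11 - 9.8571)^2/174.8571 = 0.1503.

0.1503


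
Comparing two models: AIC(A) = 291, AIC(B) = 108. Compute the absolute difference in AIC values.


|AIC_A - AIC_B| = |291 - 108| = 183.
Model B is preferred (lower AIC).

183


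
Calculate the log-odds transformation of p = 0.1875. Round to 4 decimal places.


The odds are p/(1-p) = 0.1875 / 0.8125 = 0.2308.
logit(p) = ln(0.2308) = -1.4663.

-1.4663


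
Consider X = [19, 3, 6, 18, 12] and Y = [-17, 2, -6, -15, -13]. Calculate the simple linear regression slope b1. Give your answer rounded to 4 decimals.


Calculate xbar = 11.6000, ybar = -9.8000.
S_xx = 201.2000, S_xy = -210.6000.
Using b1 = S_xy / S_xx = -210.6000 / 201.2000, we get b1 = -1.0467.

-1.0467


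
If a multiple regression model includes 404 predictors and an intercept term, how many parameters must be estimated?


Including the intercept, the model has 404 predictor coefficients + 1 intercept.
Total = 405.

405


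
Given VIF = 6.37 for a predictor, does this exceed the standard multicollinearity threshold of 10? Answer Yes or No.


The threshold is 10.
VIF = 6.37 is < 10.
Multicollinearity indication: No.

No


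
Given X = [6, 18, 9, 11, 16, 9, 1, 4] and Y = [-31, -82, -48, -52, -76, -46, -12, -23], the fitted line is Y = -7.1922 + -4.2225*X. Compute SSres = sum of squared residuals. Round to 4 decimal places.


For each point, residual = actual - predicted.
Residuals: [1.5272, 1.1972, -2.8053, 1.6397, -1.2478, -0.8053, -0.5853, 1.0822].
Sum of squared residuals = 18.0432.

18.0432


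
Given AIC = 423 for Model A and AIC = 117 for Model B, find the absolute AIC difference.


|AIC_A - AIC_B| = |423 - 117| = 306.
Model B is preferred (lower AIC).

306


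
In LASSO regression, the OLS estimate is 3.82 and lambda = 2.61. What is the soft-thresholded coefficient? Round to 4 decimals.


Check: |3.82| = 3.82 vs lambda = 2.61.
Since |beta| > lambda, coefficient = sign(beta)*(|beta| - lambda) = 1.2100.
Soft-thresholded coefficient = 1.2100.

1.2100


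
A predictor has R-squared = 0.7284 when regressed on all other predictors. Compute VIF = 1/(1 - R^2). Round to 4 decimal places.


Denominator: 1 - 0.7284 = 0.2716.
VIF = 1 / 0.2716 = 3.6819.

3.6819


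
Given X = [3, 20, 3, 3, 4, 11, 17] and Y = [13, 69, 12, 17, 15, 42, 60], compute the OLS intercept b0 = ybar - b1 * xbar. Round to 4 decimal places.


Compute b1 = 3.3013 from the OLS formula.
With xbar = 8.7143 and ybar = 32.5714, the intercept is:
b0 = 32.5714 - 3.3013 * 8.7143 = 3.8027.

3.8027


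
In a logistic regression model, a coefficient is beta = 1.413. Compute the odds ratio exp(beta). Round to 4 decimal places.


The odds ratio is computed as:
OR = e^(1.413) = 4.1083.

4.1083


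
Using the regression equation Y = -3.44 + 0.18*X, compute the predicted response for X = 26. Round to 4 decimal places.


Plug X = 26 into Y = -3.44 + 0.18*X:
Y = -3.44 + 4.6800 = 1.2400.

1.2400


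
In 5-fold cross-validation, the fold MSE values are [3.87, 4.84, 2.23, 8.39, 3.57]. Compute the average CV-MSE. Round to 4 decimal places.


Total MSE across folds = 22.9000.
CV-MSE = 22.9000/5 = 4.5800.

4.5800


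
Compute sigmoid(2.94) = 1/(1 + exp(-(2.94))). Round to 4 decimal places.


exp(-2.9400) = 0.0529.
1 + exp(-z) = 1.0529.
sigmoid = 1/1.0529 = 0.9498.

0.9498


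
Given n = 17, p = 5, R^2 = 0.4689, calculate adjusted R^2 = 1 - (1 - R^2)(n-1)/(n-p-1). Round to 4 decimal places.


Adjusted R^2 = 1 - (1 - R^2) * (n-1)/(n-p-1).
(1 - R^2) = 0.5311.
(n-1)/(n-p-1) = 16/11.
(1 - R^2) * (n-1) = 0.5311 * 16 = 8.4976.
Divide by (n-p-1): 8.4976 / 11 = 0.7725.
Adj R^2 = 1 - 0.7725 = 0.2275.

0.2275


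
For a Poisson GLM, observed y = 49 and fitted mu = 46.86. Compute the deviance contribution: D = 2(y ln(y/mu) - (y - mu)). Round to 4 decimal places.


First: ln(49/46.86) = 0.044656.
Then: 49 * 0.044656 = 2.188144.
y - mu = 49 - 46.86 = 2.14.
D = 2(2.188144 - 2.14) = 0.096288, which rounds to 0.0963.

0.0963


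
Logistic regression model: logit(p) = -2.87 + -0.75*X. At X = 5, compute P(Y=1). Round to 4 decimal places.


z = -2.87 + -0.75 * 5 = -6.6200.
Sigmoid: P = 1 / (1 + exp(6.6200)) = 0.0013.

0.0013


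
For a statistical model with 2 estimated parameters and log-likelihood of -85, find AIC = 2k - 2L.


AIC = 2k - 2*loglik = 2(2) - 2(-85).
= 4 + 170 = 174.

174


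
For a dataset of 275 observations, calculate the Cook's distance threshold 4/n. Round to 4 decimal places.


The threshold is 4/n.
4/275 = 0.0145.

0.0145


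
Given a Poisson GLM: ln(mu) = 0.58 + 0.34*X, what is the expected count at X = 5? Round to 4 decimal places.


Linear predictor: eta = 0.58 + (0.34)(5) = 2.2800.
Expected count: mu = exp(2.2800) = 9.7767.

9.7767


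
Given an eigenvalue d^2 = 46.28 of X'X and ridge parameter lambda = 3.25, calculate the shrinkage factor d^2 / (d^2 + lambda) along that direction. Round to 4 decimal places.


Denominator = d^2 + lambda = 46.28 + 3.25 = 49.5300.
Shrinkage = 46.28 / 49.5300 = 0.9344.

0.9344


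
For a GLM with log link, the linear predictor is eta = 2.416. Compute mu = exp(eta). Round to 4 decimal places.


Apply the inverse link:
mu = e^2.416 = 11.2010.

11.2010


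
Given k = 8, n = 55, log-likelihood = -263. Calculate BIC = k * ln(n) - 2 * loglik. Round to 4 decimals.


ln(55) = 4.007333.
k * ln(n) = 8 * 4.007333 = 32.058664.
-2L = 526.
BIC = 32.058664 + 526 = 558.058664, which rounds to 558.0587.

558.0587


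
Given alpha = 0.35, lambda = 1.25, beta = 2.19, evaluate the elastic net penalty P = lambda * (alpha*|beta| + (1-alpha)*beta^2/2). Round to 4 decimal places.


alpha * |beta| = 0.35 * 2.19 = 0.7665.
(1-alpha) * beta^2/2 = 0.65 * 4.7961/2 = 1.5587.
Total = 1.25 * (0.7665 + 1.5587) = 2.9065.

2.9065


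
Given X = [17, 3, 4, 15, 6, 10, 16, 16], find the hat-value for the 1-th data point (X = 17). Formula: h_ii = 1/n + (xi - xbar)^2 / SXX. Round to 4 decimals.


Mean of X: xbar = 10.8750.
SXX = 240.8750.
For X = 17: h = 1/8 + (17 - 10.8750)^2/240.8750 = 0.2807.

0.2807


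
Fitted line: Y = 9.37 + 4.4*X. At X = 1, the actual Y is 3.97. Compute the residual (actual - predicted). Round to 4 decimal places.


Fitted value at X = 1 is yhat = 9.37 + 4.4*1 = 13.7700.
Residual = 3.97 - 13.7700 = -9.8000.

-9.8000


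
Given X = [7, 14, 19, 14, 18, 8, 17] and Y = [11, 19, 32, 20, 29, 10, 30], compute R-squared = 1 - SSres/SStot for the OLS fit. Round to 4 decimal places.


After computing the OLS fit (b0=-4.1758, b1=1.8581):
SSres = 24.1398, SStot = 489.7143.
R^2 = 1 - 24.1398/489.7143 = 0.9507.

0.9507


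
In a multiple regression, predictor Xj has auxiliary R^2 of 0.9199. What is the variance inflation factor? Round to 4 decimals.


Denominator: 1 - 0.9199 = 0.0801.
VIF = 1 / 0.0801 = 12.4844.

12.4844


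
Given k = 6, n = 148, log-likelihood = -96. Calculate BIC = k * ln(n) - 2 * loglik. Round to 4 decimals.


ln(148) = 4.997212.
k * ln(n) = 6 * 4.997212 = 29.983272.
-2L = 192.
BIC = 29.983272 + 192 = 221.983272, which rounds to 221.9833.

221.9833


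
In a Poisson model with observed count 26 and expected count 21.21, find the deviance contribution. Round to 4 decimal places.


y/mu = 26/21.21 = 1.225837 (approx.), and ln(26/21.21) = 0.203624.
y * ln(y/mu) = 26 * 0.203624 = 5.294224.
y - mu = 4.79.
D = 2 * (5.294224 - 4.79) = 1.008448, which rounds to 1.0084.

1.0084


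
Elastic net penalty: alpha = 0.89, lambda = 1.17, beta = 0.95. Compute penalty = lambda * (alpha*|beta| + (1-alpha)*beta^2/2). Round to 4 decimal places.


Compute:
L1 = 0.89 * 0.95 = 0.8455.
L2 = 0.11 * 0.95^2 / 2 = 0.0496.
Penalty = 1.17 * (0.8455 + 0.0496) = 1.0473.

1.0473


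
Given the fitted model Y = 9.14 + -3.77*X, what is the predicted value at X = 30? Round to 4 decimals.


Substitute X = 30 into the equation:
Y = 9.14 + -3.77 * 30 = 9.14 + -113.1000 = -103.9600.

-103.9600


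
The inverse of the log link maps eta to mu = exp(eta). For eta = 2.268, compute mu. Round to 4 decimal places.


Apply the inverse link:
mu = e^2.268 = 9.6601.

9.6601


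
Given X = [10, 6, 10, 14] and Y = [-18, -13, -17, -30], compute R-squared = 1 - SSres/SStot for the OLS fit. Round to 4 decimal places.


Fit the OLS line: b0 = 1.7500, b1 = -2.1250.
SSres = 16.5000.
SStot = 161.0000.
R^2 = 1 - 16.5000/161.0000 = 0.8975.

0.8975


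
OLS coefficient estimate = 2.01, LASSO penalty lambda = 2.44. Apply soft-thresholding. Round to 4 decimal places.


|beta_OLS| = 2.01.
lambda = 2.44.
Since |beta| <= lambda, the coefficient is set to 0.
Result = 0.0000.

0.0000


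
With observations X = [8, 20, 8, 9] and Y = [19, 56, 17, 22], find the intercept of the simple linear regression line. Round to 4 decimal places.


First find the slope: b1 = 3.1484.
Means: xbar = 11.2500, ybar = 28.5000.
b0 = ybar - b1 * xbar = 28.5000 - 3.1484 * 11.2500 = -6.9197.

-6.9197


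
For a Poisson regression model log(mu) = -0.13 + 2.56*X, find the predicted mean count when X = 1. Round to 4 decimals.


eta = -0.13 + 2.56 * 1 = 2.4300.
mu = exp(2.4300) = 11.3589.

11.3589


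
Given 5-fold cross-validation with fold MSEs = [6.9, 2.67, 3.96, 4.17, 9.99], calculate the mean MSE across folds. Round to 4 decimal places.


Total MSE across folds = 27.6900.
CV-MSE = 27.6900/5 = 5.5380.

5.5380


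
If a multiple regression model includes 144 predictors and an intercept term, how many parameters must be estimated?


Each predictor gets one coefficient, plus one intercept.
Total parameters = 144 + 1 = 145.

145


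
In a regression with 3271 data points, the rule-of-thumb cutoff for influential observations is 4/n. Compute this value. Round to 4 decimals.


Using the rule of thumb:
Threshold = 4 / 3271 = 0.0012.

0.0012


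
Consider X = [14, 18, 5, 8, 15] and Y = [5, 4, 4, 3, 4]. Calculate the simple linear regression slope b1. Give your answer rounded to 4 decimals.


First compute the means: xbar = 12.0000, ybar = 4.0000.
Then S_xx = sum((xi - xbar)^2) = 114.0000.
S_xy = sum((xi - xbar)(yi - ybar)) = 6.0000.
b1 = S_xy / S_xx = 6.0000 / 114.0000 = 0.0526.

0.0526


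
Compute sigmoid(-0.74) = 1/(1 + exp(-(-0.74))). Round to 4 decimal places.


exp(0.7400) = 2.0959.
1 + exp(-z) = 3.0959.
sigmoid = 1/3.0959 = 0.3230.

0.3230


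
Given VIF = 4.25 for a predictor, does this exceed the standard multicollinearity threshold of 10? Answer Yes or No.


Compare VIF = 4.25 to the threshold of 10.
4.25 < 10, so the answer is No.

No


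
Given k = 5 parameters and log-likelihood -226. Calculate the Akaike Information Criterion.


AIC = 2k - 2*loglik = 2(5) - 2(-226).
= 10 + 452 = 462.

462


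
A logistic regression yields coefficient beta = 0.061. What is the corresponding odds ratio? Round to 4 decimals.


The odds ratio is computed as:
OR = e^(0.061) = 1.0629.

1.0629


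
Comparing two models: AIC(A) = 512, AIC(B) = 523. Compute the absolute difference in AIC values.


Absolute difference = |512 - 523| = 11.
The model with lower AIC (A) is preferred.

11


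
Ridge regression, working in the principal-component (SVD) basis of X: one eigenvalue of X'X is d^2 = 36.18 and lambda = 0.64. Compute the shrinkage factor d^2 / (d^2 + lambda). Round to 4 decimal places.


d^2 + lambda = 36.18 + 0.64 = 36.8200.
Shrinkage factor = 36.18/36.8200 = 0.9826.

0.9826


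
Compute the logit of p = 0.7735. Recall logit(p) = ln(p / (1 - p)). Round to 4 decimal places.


Compute the odds: 0.7735/0.2265 = 3.4150.
Take the natural log: ln(3.4150) = 1.2282.

1.2282


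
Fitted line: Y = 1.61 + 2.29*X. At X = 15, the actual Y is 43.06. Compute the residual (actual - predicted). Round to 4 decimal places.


Predicted = 1.61 + 2.29 * 15 = 35.9600.
Residual = 43.06 - 35.9600 = 7.1000.

7.1000


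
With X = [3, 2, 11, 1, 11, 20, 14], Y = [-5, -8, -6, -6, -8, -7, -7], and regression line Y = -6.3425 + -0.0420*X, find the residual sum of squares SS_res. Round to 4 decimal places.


Predicted values from Y = -6.3425 + -0.0420*X.
Residuals: [1.4685, -1.5735, 0.8045, 0.3845, -1.1955, 0.1825, -0.0695].
SSres = 6.8948.

6.8948


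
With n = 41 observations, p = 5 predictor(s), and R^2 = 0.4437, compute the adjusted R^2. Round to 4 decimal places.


Adjusted R^2 = 1 - (1 - R^2) * (n-1)/(n-p-1).
(1 - R^2) = 0.5563.
(n-1)/(n-p-1) = 40/35.
(1 - R^2) * (n-1) = 0.5563 * 40 = 22.2520.
Divide by (n-p-1): 22.2520 / 35 = 0.6358.
Adj R^2 = 1 - 0.6358 = 0.3642.

0.3642


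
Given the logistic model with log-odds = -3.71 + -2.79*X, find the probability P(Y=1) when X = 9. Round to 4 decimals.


z = -3.71 + -2.79 * 9 = -28.8200.
Sigmoid: P = 1 / (1 + exp(28.8200)) = 0.0000.

0.0000


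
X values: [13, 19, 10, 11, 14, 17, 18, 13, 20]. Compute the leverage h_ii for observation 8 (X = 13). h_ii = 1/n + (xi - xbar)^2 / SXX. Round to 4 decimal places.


Mean of X: xbar = 15.0000.
SXX = 104.0000.
For X = 13: h = 1/9 + (13 - 15.0000)^2/104.0000 = 0.1496.

0.1496


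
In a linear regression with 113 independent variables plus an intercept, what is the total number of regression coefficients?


Each predictor gets one coefficient, plus one intercept.
Total parameters = 113 + 1 = 114.

114


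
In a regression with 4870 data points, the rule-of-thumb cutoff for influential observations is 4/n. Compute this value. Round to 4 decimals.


The threshold is 4/n.
4/4870 = 0.0008.

0.0008


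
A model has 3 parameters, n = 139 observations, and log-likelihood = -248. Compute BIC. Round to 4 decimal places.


k * ln(n) = 3 * ln(139) = 3 * 4.934474 = 14.803422.
-2 * loglik = -2 * (-248) = 496.
BIC = 14.803422 + 496 = 510.803422, which rounds to 510.8034.

510.8034


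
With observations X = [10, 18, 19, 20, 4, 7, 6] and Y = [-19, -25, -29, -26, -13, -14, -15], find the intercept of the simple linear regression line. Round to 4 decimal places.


The slope is b1 = -0.9317.
Sample means are xbar = 12.0000 and ybar = -20.1429.
Intercept: b0 = -20.1429 - (-0.9317)(12.0000) = -8.9630.

-8.9630


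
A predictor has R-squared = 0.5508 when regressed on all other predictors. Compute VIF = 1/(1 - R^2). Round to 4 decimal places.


VIF = 1 / (1 - 0.5508).
= 1 / 0.4492 = 2.2262.

2.2262


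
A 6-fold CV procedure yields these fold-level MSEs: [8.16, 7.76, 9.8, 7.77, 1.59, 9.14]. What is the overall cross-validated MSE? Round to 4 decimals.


Sum of fold MSEs = 44.2200.
Average = 44.2200 / 6 = 7.3700.

7.3700


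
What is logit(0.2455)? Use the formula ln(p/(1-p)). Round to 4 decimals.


The odds are p/(1-p) = 0.2455 / 0.7545 = 0.3254.
logit(p) = ln(0.3254) = -1.1228.

-1.1228


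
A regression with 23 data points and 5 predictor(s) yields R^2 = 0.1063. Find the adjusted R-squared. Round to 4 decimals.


Using the formula:
(1 - 0.1063) = 0.8937.
Multiply by 22/17: 0.8937 * 22 = 19.6614, then 19.6614 / 17 = 1.1566.
Adj R^2 = 1 - 1.1566 = -0.1566.

-0.1566


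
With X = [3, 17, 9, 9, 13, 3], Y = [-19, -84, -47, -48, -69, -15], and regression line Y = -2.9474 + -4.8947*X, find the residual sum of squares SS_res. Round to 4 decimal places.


Compute predicted values, then residuals = yi - yhat_i.
Residuals: [-1.3685, 2.1573, -0.0003, -1.0003, -2.4215, 2.6315].
SSres = sum(residual^2) = 20.3158.

20.3158


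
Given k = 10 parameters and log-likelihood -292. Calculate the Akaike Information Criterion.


AIC = 2*10 - 2*(-292).
= 20 + 584 = 604.

604


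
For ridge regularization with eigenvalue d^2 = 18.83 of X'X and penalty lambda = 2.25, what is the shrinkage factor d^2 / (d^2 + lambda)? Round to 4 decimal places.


Compute the denominator: 18.83 + 2.25 = 21.0800.
Shrinkage factor = 18.83 / 21.0800 = 0.8933.

0.8933


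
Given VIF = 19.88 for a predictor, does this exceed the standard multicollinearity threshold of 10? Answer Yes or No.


The threshold is 10.
VIF = 19.88 is >= 10.
Multicollinearity indication: Yes.

Yes


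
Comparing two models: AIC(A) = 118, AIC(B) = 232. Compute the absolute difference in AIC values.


Absolute difference = |118 - 232| = 114.
The model with lower AIC (A) is preferred.

114


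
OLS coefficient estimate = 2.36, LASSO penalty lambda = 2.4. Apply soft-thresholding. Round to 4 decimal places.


Check: |2.36| = 2.36 vs lambda = 2.4.
Since |beta| <= lambda, the coefficient is set to 0.
Soft-thresholded coefficient = 0.0000.

0.0000


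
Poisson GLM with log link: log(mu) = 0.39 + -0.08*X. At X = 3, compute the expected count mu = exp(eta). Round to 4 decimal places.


Linear predictor: eta = 0.39 + (-0.08)(3) = 0.1500.
Expected count: mu = exp(0.1500) = 1.1618.

1.1618


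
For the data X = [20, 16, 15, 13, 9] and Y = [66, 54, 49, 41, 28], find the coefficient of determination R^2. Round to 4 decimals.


After computing the OLS fit (b0=-3.7239, b1=3.5153):
SSres = 3.4847, SStot = 809.2000.
R^2 = 1 - 3.4847/809.2000 = 0.9957.

0.9957


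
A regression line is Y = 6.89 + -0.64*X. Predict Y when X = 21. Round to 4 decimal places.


Predicted value:
Y = 6.89 + (-0.64)(21) = 6.89 + -13.4400 = -6.5500.

-6.5500


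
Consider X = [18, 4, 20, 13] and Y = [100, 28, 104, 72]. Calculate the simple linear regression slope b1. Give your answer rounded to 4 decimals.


First compute the means: xbar = 13.7500, ybar = 76.0000.
Then S_xx = sum((xi - xbar)^2) = 152.7500.
S_xy = sum((xi - xbar)(yi - ybar)) = 748.0000.
b1 = S_xy / S_xx = 748.0000 / 152.7500 = 4.8969.

4.8969


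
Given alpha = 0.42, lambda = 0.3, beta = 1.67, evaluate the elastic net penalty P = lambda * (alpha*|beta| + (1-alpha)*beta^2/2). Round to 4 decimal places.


alpha * |beta| = 0.42 * 1.67 = 0.7014.
(1-alpha) * beta^2/2 = 0.58 * 2.7889/2 = 0.8088.
Total = 0.3 * (0.7014 + 0.8088) = 0.4531.

0.4531


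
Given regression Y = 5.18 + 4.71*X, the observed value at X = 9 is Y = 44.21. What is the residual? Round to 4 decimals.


Fitted value at X = 9 is yhat = 5.18 + 4.71*9 = 47.5700.
Residual = 44.21 - 47.5700 = -3.3600.

-3.3600


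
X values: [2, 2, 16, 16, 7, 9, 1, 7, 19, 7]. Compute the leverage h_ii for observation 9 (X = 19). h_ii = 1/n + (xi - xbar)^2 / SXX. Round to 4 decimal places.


Mean of X: xbar = 8.6000.
SXX = 370.4000.
For X = 19: h = 1/10 + (19 - 8.6000)^2/370.4000 = 0.3920.

0.3920


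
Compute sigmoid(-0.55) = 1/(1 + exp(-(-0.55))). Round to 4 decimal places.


Compute exp(0.5500) = 1.7333.
Sigmoid = 1 / (1 + 1.7333) = 1 / 2.7333 = 0.3659.

0.3659


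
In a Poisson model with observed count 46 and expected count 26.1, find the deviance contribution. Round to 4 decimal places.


Compute y*ln(y/mu) = 46*ln(46/26.1) = 46*0.566706 = 26.068476.
y - mu = 19.9.
D = 2*(26.068476 - (19.9)) = 12.336952, which rounds to 12.3370.

12.3370


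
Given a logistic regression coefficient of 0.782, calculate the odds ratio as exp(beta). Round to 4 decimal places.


exp(0.782) = 2.1858.
So the odds ratio is 2.1858.

2.1858


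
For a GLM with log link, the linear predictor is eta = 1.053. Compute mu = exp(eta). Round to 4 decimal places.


Apply the inverse link:
mu = e^1.053 = 2.8662.

2.8662


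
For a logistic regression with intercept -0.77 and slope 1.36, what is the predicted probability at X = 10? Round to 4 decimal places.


Linear predictor: z = -0.77 + 1.36 * 10 = 12.8300.
P = 1/(1 + exp(-12.8300)) = 1/(1 + 0.0000) = 1.0000.

1.0000


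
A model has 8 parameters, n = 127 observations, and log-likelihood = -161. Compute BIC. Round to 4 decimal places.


k * ln(n) = 8 * ln(127) = 8 * 4.844187 = 38.753496.
-2 * loglik = -2 * (-161) = 322.
BIC = 38.753496 + 322 = 360.753496, which rounds to 360.7535.

360.7535


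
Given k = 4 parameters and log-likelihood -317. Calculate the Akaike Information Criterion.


Compute:
2k = 2*4 = 8.
-2*loglik = -2*(-317) = 634.
AIC = 8 + 634 = 642.

642


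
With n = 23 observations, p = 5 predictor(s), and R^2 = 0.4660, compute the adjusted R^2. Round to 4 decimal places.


Using the formula:
(1 - 0.4660) = 0.5340.
Multiply by 22/17: 0.5340 * 22 = 11.7480, then 11.7480 / 17 = 0.6911.
Adj R^2 = 1 - 0.6911 = 0.3089.

0.3089


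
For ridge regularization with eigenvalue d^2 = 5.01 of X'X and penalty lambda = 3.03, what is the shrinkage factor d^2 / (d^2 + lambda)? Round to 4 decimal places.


Denominator = d^2 + lambda = 5.01 + 3.03 = 8.0400.
Shrinkage = 5.01 / 8.0400 = 0.6231.

0.6231


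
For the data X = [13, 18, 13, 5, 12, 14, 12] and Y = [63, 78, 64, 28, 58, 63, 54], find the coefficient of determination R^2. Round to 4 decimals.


Fit the OLS line: b0 = 9.7787, b1 = 3.9029.
SSres = 34.8678.
SStot = 1401.4286.
R^2 = 1 - 34.8678/1401.4286 = 0.9751.

0.9751


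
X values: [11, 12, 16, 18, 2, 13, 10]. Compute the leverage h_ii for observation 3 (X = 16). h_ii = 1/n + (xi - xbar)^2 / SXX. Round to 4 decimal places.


Mean of X: xbar = 11.7143.
SXX = 157.4286.
For X = 16: h = 1/7 + (16 - 11.7143)^2/157.4286 = 0.2595.

0.2595


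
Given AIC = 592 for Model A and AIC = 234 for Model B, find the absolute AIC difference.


Compute |592 - 234| = 358.
Model B has the smaller AIC.

358


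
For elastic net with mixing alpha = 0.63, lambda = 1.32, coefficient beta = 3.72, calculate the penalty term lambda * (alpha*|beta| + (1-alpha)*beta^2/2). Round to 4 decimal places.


Compute:
L1 = 0.63 * 3.72 = 2.3436.
L2 = 0.37 * 3.72^2 / 2 = 2.5601.
Penalty = 1.32 * (2.3436 + 2.5601) = 6.4729.

6.4729


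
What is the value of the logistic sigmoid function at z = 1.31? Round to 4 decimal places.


exp(-1.3100) = 0.2698.
1 + exp(-z) = 1.2698.
sigmoid = 1/1.2698 = 0.7875.

0.7875


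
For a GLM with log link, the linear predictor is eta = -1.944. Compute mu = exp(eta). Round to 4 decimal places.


Apply the inverse link:
mu = e^-1.944 = 0.1431.

0.1431


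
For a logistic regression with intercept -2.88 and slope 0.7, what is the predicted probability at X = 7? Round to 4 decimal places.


Linear predictor: z = -2.88 + 0.7 * 7 = 2.0200.
P = 1/(1 + exp(-2.0200)) = 1/(1 + 0.1327) = 0.8829.

0.8829


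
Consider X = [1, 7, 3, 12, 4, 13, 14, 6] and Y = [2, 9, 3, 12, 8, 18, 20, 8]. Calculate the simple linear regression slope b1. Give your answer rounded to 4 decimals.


Calculate xbar = 7.5000, ybar = 10.0000.
S_xx = 170.0000, S_xy = 212.0000.
Using b1 = S_xy / S_xx = 212.0000 / 170.0000, we get b1 = 1.2471.

1.2471


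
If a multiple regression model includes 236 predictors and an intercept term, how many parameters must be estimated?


Total coefficients = number of predictors + 1 (for the intercept).
= 236 + 1 = 237.

237


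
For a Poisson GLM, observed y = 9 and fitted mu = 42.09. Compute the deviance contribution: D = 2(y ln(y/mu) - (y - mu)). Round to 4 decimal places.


y/mu = 9/42.09 = 0.213828 (approx.), and ln(9/42.09) = -1.542586.
y * ln(y/mu) = 9 * -1.542586 = -13.883274.
y - mu = -33.09.
D = 2 * (-13.883274 - -33.09) = 38.413452, which rounds to 38.4135.

38.4135


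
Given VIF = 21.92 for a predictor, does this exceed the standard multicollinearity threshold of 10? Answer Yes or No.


Compare VIF = 21.92 to the threshold of 10.
21.92 >= 10, so the answer is Yes.

Yes


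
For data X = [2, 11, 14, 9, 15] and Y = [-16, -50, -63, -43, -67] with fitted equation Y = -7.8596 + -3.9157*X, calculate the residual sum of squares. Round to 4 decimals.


Compute predicted values, then residuals = yi - yhat_i.
Residuals: [-0.3090, 0.9323, -0.3206, 0.1009, -0.4049].
SSres = sum(residual^2) = 1.2416.

1.2416


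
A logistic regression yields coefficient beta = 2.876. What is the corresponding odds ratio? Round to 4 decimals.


exp(2.876) = 17.7432.
So the odds ratio is 17.7432.

17.7432


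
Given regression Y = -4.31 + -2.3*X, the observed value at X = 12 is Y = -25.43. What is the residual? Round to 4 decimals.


Fitted value at X = 12 is yhat = -4.31 + -2.3*12 = -31.9100.
Residual = -25.43 - -31.9100 = 6.4800.

6.4800


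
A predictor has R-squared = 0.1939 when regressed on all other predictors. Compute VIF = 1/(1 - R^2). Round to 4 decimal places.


Denominator: 1 - 0.1939 = 0.8061.
VIF = 1 / 0.8061 = 1.2405.

1.2405


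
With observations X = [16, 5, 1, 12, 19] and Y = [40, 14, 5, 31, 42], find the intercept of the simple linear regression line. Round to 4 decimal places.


The slope is b1 = 2.1572.
Sample means are xbar = 10.6000 and ybar = 26.4000.
Intercept: b0 = 26.4000 - (2.1572)(10.6000) = 3.5337.

3.5337


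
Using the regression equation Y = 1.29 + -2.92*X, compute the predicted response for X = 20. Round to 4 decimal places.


Plug X = 20 into Y = 1.29 + -2.92*X:
Y = 1.29 + -58.4000 = -57.1100.

-57.1100


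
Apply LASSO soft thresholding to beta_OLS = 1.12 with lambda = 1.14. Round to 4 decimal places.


Absolute value: |1.12| = 1.12.
Compare to lambda = 1.14.
Since |beta| <= lambda, the coefficient is set to 0.

0.0000


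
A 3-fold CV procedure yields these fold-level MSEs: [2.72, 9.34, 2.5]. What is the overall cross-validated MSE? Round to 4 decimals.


Sum of fold MSEs = 14.5600.
Average = 14.5600 / 3 = 4.8533.

4.8533


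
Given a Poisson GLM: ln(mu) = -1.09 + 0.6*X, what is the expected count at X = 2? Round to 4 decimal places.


Compute eta = -1.09 + 0.6 * 2 = 0.1100.
Apply inverse link: mu = e^0.1100 = 1.1163.

1.1163


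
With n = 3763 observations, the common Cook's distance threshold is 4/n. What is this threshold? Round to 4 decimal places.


Cook's distance cutoff = 4/n = 4/3763.
= 0.0011.

0.0011


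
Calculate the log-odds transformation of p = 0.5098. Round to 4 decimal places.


The odds are p/(1-p) = 0.5098 / 0.4902 = 1.0400.
logit(p) = ln(1.0400) = 0.0392.

0.0392


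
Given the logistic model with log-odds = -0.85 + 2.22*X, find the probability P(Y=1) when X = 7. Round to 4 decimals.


Linear predictor: z = -0.85 + 2.22 * 7 = 14.6900.
P = 1/(1 + exp(-14.6900)) = 1/(1 + 0.0000) = 1.0000.

1.0000


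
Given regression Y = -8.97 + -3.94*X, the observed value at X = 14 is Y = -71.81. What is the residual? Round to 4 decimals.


Predicted = -8.97 + -3.94 * 14 = -64.1300.
Residual = -71.81 - -64.1300 = -7.6800.

-7.6800


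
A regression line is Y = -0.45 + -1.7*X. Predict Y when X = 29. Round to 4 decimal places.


Substitute X = 29 into the equation:
Y = -0.45 + -1.7 * 29 = -0.45 + -49.3000 = -49.7500.

-49.7500


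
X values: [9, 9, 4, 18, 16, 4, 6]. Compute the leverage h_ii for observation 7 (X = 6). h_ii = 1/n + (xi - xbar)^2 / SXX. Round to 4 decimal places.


Mean of X: xbar = 9.4286.
SXX = 187.7143.
For X = 6: h = 1/7 + (6 - 9.4286)^2/187.7143 = 0.2055.

0.2055


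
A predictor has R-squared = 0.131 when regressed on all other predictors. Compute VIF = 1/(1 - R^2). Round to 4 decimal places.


Denominator: 1 - 0.131 = 0.869.
VIF = 1 / 0.869 = 1.1507.

1.1507


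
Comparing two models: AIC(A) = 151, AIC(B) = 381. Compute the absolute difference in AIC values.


|AIC_A - AIC_B| = |151 - 381| = 230.
Model A is preferred (lower AIC).

230


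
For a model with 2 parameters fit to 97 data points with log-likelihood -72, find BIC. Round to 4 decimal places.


k * ln(n) = 2 * ln(97) = 2 * 4.574711 = 9.149422.
-2 * loglik = -2 * (-72) = 144.
BIC = 9.149422 + 144 = 153.149422, which rounds to 153.1494.

153.1494


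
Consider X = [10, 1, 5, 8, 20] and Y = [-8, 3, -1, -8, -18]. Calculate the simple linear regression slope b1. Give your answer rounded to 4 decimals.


First compute the means: xbar = 8.8000, ybar = -6.4000.
Then S_xx = sum((xi - xbar)^2) = 202.8000.
S_xy = sum((xi - xbar)(yi - ybar)) = -224.4000.
b1 = S_xy / S_xx = -224.4000 / 202.8000 = -1.1065.

-1.1065


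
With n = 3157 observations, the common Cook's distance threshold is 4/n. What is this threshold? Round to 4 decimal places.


Using the rule of thumb:
Threshold = 4 / 3157 = 0.0013.

0.0013


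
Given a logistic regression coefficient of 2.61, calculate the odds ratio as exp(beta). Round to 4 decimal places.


exp(2.61) = 13.5991.
So the odds ratio is 13.5991.

13.5991


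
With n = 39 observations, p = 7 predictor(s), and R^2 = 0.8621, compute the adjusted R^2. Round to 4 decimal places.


Adjusted R^2 = 1 - (1 - R^2) * (n-1)/(n-p-1).
(1 - R^2) = 0.1379.
(n-1)/(n-p-1) = 38/31.
(1 - R^2) * (n-1) = 0.1379 * 38 = 5.2402.
Divide by (n-p-1): 5.2402 / 31 = 0.1690.
Adj R^2 = 1 - 0.1690 = 0.8310.

0.8310


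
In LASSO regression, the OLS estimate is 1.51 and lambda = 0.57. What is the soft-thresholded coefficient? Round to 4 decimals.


|beta_OLS| = 1.51.
lambda = 0.57.
Since |beta| > lambda, coefficient = sign(beta)*(|beta| - lambda) = 0.9400.
Result = 0.9400.

0.9400


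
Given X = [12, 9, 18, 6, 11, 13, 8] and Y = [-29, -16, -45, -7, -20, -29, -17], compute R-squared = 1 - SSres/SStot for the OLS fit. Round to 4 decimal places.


Fit the OLS line: b0 = 10.6708, b1 = -3.0870.
SSres = 28.7329.
SStot = 905.4286.
R^2 = 1 - 28.7329/905.4286 = 0.9683.

0.9683


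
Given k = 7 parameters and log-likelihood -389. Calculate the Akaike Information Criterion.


AIC = 2k - 2*loglik = 2(7) - 2(-389).
= 14 + 778 = 792.

792


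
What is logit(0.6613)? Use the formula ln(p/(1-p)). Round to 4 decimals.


The odds are p/(1-p) = 0.6613 / 0.3387 = 1.9525.
logit(p) = ln(1.9525) = 0.6691.

0.6691


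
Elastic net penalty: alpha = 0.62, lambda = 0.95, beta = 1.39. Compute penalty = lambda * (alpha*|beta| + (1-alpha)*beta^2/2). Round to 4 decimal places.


alpha * |beta| = 0.62 * 1.39 = 0.8618.
(1-alpha) * beta^2/2 = 0.38 * 1.9321/2 = 0.3671.
Total = 0.95 * (0.8618 + 0.3671) = 1.1675.

1.1675


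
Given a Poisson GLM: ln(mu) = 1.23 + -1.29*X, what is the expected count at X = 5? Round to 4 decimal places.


Linear predictor: eta = 1.23 + (-1.29)(5) = -5.2200.
Expected count: mu = exp(-5.2200) = 0.0054.

0.0054


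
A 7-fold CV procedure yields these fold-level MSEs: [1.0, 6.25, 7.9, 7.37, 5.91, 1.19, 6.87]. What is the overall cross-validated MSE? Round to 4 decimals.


Total MSE across folds = 36.4900.
CV-MSE = 36.4900/7 = 5.2129.

5.2129


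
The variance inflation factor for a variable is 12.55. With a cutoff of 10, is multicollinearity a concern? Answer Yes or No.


Compare VIF = 12.55 to the threshold of 10.
12.55 >= 10, so the answer is Yes.

Yes


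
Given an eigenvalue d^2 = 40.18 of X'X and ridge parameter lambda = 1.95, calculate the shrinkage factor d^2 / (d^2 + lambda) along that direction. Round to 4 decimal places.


Compute the denominator: 40.18 + 1.95 = 42.1300.
Shrinkage factor = 40.18 / 42.1300 = 0.9537.

0.9537


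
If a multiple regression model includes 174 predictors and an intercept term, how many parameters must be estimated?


Total coefficients = number of predictors + 1 (for the intercept).
= 174 + 1 = 175.

175


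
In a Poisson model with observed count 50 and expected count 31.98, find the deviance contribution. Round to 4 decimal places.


Compute y*ln(y/mu) = 50*ln(50/31.98) = 50*0.446912 = 22.345600.
y - mu = 18.02.
D = 2*(22.345600 - (18.02)) = 8.651200, which rounds to 8.6512.

8.6512


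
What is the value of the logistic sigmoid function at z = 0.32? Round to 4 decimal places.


Compute exp(-0.3200) = 0.7261.
Sigmoid = 1 / (1 + 0.7261) = 1 / 1.7261 = 0.5793.

0.5793


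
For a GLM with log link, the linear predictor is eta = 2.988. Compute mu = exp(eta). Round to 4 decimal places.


mu = exp(eta) = exp(2.988).
= 19.8460.

19.8460


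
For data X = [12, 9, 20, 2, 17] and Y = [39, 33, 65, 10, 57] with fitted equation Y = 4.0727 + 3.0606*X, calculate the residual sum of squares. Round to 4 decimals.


Compute predicted values, then residuals = yi - yhat_i.
Residuals: [-1.7999, 1.3819, -0.2847, -0.1939, 0.8971].
SSres = sum(residual^2) = 6.0727.

6.0727


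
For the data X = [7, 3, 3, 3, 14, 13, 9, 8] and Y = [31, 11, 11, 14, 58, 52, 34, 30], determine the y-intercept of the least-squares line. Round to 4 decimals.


First find the slope: b1 = 4.0551.
Means: xbar = 7.5000, ybar = 30.1250.
b0 = ybar - b1 * xbar = 30.1250 - 4.0551 * 7.5000 = -0.2886.

-0.2886


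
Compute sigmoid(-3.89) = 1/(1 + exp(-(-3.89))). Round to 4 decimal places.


Compute exp(3.8900) = 48.9109.
Sigmoid = 1 / (1 + 48.9109) = 1 / 49.9109 = 0.0200.

0.0200


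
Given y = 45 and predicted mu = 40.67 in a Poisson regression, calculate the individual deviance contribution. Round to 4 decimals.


y/mu = 45/40.67 = 1.106467 (approx.), and ln(45/40.67) = 0.101172.
y * ln(y/mu) = 45 * 0.101172 = 4.552740.
y - mu = 4.33.
D = 2 * (4.552740 - 4.33) = 0.445480, which rounds to 0.4455.

0.4455


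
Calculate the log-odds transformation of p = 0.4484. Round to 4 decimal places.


1 - p = 0.5516.
p/(1-p) = 0.8129.
logit = ln(0.8129) = -0.2071.

-0.2071


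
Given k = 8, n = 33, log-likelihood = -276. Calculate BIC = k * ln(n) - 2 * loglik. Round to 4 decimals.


k * ln(n) = 8 * ln(33) = 8 * 3.496508 = 27.972064.
-2 * loglik = -2 * (-276) = 552.
BIC = 27.972064 + 552 = 579.972064, which rounds to 579.9721.

579.9721


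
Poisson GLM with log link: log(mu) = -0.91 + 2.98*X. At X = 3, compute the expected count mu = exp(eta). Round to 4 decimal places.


Compute eta = -0.91 + 2.98 * 3 = 8.0300.
Apply inverse link: mu = e^8.0300 = 3071.7417.

3071.7417


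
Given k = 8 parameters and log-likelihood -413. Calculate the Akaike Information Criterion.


AIC = 2*8 - 2*(-413).
= 16 + 826 = 842.

842


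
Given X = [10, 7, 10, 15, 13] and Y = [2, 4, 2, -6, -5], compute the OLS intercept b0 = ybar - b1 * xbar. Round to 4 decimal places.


Compute b1 = -1.4211 from the OLS formula.
With xbar = 11.0000 and ybar = -0.6000, the intercept is:
b0 = -0.6000 - -1.4211 * 11.0000 = 15.0316.

15.0316


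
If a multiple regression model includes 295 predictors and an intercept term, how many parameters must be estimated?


Each predictor gets one coefficient, plus one intercept.
Total parameters = 295 + 1 = 296.

296


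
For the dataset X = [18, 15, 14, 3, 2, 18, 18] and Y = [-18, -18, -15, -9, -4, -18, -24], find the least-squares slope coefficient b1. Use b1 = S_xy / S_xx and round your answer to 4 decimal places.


The sample means are xbar = 12.5714 and ybar = -15.1429.
Compute S_xx = 299.7143 and S_xy = -262.4286.
Slope b1 = S_xy / S_xx = -262.4286 / 299.7143 = -0.8756.

-0.8756


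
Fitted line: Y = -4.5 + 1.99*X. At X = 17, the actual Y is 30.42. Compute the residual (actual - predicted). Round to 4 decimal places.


Fitted value at X = 17 is yhat = -4.5 + 1.99*17 = 29.3300.
Residual = 30.42 - 29.3300 = 1.0900.

1.0900


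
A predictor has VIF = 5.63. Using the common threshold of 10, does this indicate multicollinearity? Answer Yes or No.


Check: VIF = 5.63 vs threshold = 10.
Since 5.63 < 10, the answer is No.

No


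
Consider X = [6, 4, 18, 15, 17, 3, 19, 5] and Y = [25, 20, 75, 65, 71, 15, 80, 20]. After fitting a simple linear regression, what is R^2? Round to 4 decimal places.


Fit the OLS line: b0 = 1.6916, b1 = 4.1088.
SSres = 14.8624.
SStot = 5735.8750.
R^2 = 1 - 14.8624/5735.8750 = 0.9974.

0.9974


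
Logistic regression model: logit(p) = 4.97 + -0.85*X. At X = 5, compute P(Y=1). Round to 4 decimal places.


z = 4.97 + -0.85 * 5 = 0.7200.
Sigmoid: P = 1 / (1 + exp(-0.7200)) = 0.6726.

0.6726


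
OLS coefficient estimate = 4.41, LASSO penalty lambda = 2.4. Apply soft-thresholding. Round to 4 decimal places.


Absolute value: |4.41| = 4.41.
Compare to lambda = 2.4.
Since |beta| > lambda, coefficient = sign(beta)*(|beta| - lambda) = 2.0100.

2.0100


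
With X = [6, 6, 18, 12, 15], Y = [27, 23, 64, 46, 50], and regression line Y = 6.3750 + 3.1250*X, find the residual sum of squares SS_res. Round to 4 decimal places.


For each point, residual = actual - predicted.
Residuals: [1.8750, -2.1250, 1.3750, 2.1250, -3.2500].
Sum of squared residuals = 25.0000.

25.0000


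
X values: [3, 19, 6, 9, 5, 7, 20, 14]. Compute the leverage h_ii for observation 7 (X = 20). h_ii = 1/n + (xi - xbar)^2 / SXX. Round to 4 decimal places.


Mean of X: xbar = 10.3750.
SXX = 295.8750.
For X = 20: h = 1/8 + (20 - 10.3750)^2/295.8750 = 0.4381.

0.4381


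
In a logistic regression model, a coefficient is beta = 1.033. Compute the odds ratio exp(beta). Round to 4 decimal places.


The odds ratio is computed as:
OR = e^(1.033) = 2.8095.

2.8095


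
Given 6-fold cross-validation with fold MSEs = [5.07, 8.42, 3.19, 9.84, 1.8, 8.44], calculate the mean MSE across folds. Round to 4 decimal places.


Add all fold MSEs: 36.7600.
Divide by k = 6: 36.7600/6 = 6.1267.

6.1267


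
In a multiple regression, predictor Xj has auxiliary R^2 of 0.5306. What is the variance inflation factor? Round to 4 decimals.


Using VIF = 1/(1 - R^2_j):
1 - 0.5306 = 0.4694.
VIF = 2.1304.

2.1304


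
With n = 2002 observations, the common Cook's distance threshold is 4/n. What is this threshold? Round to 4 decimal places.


Using the rule of thumb:
Threshold = 4 / 2002 = 0.0020.

0.0020


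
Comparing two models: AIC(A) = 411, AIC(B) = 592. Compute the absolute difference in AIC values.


Compute |411 - 592| = 181.
Model A has the smaller AIC.

181


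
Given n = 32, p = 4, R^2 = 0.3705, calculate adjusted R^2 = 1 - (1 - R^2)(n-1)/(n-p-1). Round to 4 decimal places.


Plug in: Adj R^2 = 1 - (1 - 0.3705) * 31/27.
= 1 - 0.6295 * 31/27
= 1 - 19.5145 / 27
= 1 - 0.7228 = 0.2772.

0.2772


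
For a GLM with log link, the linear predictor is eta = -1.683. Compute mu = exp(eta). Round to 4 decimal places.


The inverse log link gives:
mu = exp(-1.683) = 0.1858.

0.1858


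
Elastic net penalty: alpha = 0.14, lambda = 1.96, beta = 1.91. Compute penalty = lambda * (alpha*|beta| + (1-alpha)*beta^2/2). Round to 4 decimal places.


L1 component = 0.14 * |1.91| = 0.2674.
L2 component = 0.86 * 1.91^2 / 2 = 1.5687.
Penalty = 1.96 * (0.2674 + 1.5687) = 1.96 * 1.8361 = 3.5987.

3.5987


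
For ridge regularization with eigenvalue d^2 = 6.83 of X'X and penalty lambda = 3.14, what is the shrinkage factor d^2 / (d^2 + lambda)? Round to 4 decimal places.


d^2 + lambda = 6.83 + 3.14 = 9.9700.
Shrinkage factor = 6.83/9.9700 = 0.6851.

0.6851


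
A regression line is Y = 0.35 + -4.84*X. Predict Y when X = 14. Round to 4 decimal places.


Plug X = 14 into Y = 0.35 + -4.84*X:
Y = 0.35 + -67.7600 = -67.4100.

-67.4100


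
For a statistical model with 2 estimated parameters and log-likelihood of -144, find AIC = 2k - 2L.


Compute:
2k = 2*2 = 4.
-2*loglik = -2*(-144) = 288.
AIC = 4 + 288 = 292.

292


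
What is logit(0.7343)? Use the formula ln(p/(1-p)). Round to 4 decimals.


The odds are p/(1-p) = 0.7343 / 0.2657 = 2.7636.
logit(p) = ln(2.7636) = 1.0165.

1.0165


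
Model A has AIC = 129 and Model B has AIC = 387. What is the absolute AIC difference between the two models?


Absolute difference = |129 - 387| = 258.
The model with lower AIC (A) is preferred.

258


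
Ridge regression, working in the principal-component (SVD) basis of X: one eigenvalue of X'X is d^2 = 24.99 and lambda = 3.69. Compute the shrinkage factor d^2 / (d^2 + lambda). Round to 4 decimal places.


Denominator = d^2 + lambda = 24.99 + 3.69 = 28.6800.
Shrinkage = 24.99 / 28.6800 = 0.8713.

0.8713
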